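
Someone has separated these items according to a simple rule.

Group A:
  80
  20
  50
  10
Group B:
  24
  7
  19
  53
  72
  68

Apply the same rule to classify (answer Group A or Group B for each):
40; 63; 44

The simplest hypothesis consistent with all the labels is: multiple of 5.
Group A: 40, since 40 = 5·8. Group B: 63, since 63 = 5·12 + 3. Group B: 44, since 44 = 5·8 + 4.

Group A, Group B, Group B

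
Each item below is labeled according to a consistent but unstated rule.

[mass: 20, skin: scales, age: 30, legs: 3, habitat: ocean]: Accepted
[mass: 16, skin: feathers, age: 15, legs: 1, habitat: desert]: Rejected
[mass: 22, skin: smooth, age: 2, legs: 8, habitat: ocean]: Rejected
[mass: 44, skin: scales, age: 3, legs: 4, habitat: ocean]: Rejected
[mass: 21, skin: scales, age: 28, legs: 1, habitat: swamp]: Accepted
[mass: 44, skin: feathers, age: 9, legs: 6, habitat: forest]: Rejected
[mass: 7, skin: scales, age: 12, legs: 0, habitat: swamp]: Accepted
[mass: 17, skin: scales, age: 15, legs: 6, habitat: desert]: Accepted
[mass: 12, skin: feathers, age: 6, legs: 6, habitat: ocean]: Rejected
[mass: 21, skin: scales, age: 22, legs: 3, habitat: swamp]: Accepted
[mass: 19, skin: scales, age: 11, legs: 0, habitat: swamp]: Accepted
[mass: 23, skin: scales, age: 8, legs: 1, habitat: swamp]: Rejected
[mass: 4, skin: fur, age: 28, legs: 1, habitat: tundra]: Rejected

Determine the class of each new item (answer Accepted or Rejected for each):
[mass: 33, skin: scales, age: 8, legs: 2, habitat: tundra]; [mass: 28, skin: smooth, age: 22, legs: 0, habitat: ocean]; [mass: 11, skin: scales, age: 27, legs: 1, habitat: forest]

The classifier is using: skin is scales AND age ≥ 9.
[mass: 33, skin: scales, age: 8, legs: 2, habitat: tundra] — skin is scales, age = 8, hence Rejected.
[mass: 28, skin: smooth, age: 22, legs: 0, habitat: ocean] — skin is smooth, age = 22, hence Rejected.
[mass: 11, skin: scales, age: 27, legs: 1, habitat: forest] — skin is scales, age = 27, hence Accepted.

Rejected, Rejected, Accepted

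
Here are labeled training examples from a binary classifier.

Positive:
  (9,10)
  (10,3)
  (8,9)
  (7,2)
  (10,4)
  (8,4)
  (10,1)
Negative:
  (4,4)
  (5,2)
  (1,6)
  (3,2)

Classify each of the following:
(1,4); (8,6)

Negative, Positive

The simplest hypothesis consistent with all the labels is: sum ≥ 9.
(1,4): 1+4 = 5 — does not satisfy this, so Negative. (8,6): 8+6 = 14 — matches, so Positive.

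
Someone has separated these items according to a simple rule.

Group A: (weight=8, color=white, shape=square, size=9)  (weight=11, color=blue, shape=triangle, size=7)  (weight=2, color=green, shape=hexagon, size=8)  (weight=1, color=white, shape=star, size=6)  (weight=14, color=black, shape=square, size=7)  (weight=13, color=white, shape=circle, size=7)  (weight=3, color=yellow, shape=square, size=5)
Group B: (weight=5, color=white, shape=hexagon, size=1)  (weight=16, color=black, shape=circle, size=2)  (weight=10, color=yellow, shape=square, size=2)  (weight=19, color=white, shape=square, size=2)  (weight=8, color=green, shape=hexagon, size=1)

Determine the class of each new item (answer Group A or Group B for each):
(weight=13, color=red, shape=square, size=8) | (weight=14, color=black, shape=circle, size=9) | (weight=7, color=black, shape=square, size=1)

Group A, Group A, Group B

The rule appears to be: size ≥ 5.
(weight=13, color=red, shape=square, size=8): size = 8, passes → Group A.
(weight=14, color=black, shape=circle, size=9): size = 9, passes → Group A.
(weight=7, color=black, shape=square, size=1): size = 1, lacks this property → Group B.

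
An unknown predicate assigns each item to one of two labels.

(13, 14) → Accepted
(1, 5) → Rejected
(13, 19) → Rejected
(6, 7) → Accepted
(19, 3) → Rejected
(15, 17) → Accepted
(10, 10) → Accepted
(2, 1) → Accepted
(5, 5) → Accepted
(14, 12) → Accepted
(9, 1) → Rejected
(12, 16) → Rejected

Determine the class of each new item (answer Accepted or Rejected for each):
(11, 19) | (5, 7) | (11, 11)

Rejected, Accepted, Accepted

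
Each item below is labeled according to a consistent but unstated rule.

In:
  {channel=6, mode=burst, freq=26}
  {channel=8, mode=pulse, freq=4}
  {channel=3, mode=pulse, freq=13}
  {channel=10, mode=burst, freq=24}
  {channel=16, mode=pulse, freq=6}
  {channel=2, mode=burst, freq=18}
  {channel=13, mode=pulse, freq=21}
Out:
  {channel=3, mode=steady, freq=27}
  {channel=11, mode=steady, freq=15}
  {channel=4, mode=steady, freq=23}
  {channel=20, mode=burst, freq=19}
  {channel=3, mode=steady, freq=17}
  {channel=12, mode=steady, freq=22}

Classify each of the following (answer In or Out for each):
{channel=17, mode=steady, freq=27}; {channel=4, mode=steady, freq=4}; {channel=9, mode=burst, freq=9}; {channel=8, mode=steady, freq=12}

Out, Out, In, Out

'In' ⟺ mode is not steady AND channel ≤ 16.
{channel=17, mode=steady, freq=27}: mode is steady, channel = 17, does not fit → Out. {channel=4, mode=steady, freq=4}: mode is steady, channel = 4, does not fit → Out. {channel=9, mode=burst, freq=9}: mode is burst, channel = 9, fits → In. {channel=8, mode=steady, freq=12}: mode is steady, channel = 8, does not fit → Out.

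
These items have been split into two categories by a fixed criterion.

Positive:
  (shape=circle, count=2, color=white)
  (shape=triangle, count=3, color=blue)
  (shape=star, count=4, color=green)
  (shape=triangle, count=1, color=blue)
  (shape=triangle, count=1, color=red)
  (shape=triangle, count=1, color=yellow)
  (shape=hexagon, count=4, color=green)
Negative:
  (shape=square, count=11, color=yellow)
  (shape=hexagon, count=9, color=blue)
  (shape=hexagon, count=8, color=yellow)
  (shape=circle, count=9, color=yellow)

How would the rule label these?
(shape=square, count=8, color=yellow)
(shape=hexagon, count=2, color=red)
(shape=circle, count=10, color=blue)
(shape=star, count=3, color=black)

Negative, Positive, Negative, Positive

The pattern is that an item is 'Positive' exactly when: count ≤ 4.
(shape=square, count=8, color=yellow): count = 8 — fails this test, so Negative.
(shape=hexagon, count=2, color=red): count = 2 — meets the rule, so Positive.
(shape=circle, count=10, color=blue): count = 10 — fails this test, so Negative.
(shape=star, count=3, color=black): count = 3 — meets the rule, so Positive.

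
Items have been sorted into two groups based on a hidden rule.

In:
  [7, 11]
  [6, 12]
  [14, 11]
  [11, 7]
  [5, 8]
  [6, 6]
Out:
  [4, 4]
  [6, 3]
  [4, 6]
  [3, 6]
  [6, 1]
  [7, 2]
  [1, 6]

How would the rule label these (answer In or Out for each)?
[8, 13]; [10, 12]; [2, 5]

In, In, Out

All 'In' examples share one property — sum ≥ 12 — and every 'Out' example lacks it.
[8, 13]: 8+13 = 21, satisfies this → In. [10, 12]: 10+12 = 22, satisfies this → In. [2, 5]: 2+5 = 7, doesn't match → Out.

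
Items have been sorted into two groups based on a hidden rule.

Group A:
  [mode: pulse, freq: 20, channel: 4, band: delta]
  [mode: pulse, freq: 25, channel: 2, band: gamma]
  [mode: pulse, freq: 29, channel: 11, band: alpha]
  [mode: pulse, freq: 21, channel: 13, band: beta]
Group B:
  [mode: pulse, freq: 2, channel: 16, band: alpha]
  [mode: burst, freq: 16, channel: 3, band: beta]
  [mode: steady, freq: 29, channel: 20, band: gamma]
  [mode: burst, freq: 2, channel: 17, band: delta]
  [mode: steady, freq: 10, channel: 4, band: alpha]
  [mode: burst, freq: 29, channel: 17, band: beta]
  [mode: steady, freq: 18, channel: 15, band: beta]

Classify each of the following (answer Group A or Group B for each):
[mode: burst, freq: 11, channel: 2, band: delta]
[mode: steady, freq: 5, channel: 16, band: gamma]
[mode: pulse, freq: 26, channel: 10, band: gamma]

Rule: mode is pulse AND freq ≥ 10. This holds for each 'Group A' example and fails for each 'Group B' one.
[mode: burst, freq: 11, channel: 2, band: delta]: Group B (mode is burst, freq = 11). [mode: steady, freq: 5, channel: 16, band: gamma]: Group B (mode is steady, freq = 5). [mode: pulse, freq: 26, channel: 10, band: gamma]: Group A (mode is pulse, freq = 26).

Group B, Group B, Group A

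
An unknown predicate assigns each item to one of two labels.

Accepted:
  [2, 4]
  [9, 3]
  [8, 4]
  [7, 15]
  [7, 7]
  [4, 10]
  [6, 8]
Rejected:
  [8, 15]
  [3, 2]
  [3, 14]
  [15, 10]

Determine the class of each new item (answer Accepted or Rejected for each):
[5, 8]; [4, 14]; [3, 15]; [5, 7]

Rejected, Accepted, Accepted, Accepted

Every 'Accepted' example satisfies: sum is even. None of the 'Rejected' examples do.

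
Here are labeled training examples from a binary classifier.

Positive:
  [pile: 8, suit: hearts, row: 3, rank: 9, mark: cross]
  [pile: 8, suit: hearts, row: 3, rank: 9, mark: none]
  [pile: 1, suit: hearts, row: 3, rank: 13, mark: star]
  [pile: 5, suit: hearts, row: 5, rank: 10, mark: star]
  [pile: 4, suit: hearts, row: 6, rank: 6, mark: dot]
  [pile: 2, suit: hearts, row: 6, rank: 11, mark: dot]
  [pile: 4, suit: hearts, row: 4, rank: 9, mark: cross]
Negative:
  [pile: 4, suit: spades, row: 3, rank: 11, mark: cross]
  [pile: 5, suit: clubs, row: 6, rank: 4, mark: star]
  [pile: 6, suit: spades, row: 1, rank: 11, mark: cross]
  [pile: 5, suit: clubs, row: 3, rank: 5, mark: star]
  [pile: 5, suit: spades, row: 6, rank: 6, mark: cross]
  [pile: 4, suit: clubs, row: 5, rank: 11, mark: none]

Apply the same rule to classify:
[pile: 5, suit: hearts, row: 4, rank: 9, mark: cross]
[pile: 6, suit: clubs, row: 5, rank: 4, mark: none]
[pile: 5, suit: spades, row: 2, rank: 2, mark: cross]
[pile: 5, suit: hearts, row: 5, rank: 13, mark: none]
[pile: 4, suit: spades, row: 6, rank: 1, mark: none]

Rule: suit is hearts. This holds for each 'Positive' example and fails for each 'Negative' one.
Positive: [pile: 5, suit: hearts, row: 4, rank: 9, mark: cross], since suit is hearts.
Negative: [pile: 6, suit: clubs, row: 5, rank: 4, mark: none], since suit is clubs.
Negative: [pile: 5, suit: spades, row: 2, rank: 2, mark: cross], since suit is spades.
Positive: [pile: 5, suit: hearts, row: 5, rank: 13, mark: none], since suit is hearts.
Negative: [pile: 4, suit: spades, row: 6, rank: 1, mark: none], since suit is spades.

Positive, Negative, Negative, Positive, Negative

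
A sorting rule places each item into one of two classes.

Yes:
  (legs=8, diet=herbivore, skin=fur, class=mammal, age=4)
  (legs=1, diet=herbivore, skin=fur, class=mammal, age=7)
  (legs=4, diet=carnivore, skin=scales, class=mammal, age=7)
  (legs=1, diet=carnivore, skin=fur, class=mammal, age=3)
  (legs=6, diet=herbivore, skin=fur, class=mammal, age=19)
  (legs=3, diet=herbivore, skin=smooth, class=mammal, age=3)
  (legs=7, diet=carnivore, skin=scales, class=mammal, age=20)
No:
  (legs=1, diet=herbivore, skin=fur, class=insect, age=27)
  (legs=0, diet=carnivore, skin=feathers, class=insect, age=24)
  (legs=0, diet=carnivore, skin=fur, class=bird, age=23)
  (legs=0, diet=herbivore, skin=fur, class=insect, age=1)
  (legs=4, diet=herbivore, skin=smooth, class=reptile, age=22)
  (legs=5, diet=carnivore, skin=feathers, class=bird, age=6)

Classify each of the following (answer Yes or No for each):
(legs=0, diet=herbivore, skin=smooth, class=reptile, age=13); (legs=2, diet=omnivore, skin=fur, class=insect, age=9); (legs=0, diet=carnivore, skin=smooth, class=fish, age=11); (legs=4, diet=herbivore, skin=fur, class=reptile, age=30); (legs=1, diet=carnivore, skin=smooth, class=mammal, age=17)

No, No, No, No, Yes

The pattern is that an item is 'Yes' exactly when: class is mammal.
No: (legs=0, diet=herbivore, skin=smooth, class=reptile, age=13), since class is reptile.
No: (legs=2, diet=omnivore, skin=fur, class=insect, age=9), since class is insect.
No: (legs=0, diet=carnivore, skin=smooth, class=fish, age=11), since class is fish.
No: (legs=4, diet=herbivore, skin=fur, class=reptile, age=30), since class is reptile.
Yes: (legs=1, diet=carnivore, skin=smooth, class=mammal, age=17), since class is mammal.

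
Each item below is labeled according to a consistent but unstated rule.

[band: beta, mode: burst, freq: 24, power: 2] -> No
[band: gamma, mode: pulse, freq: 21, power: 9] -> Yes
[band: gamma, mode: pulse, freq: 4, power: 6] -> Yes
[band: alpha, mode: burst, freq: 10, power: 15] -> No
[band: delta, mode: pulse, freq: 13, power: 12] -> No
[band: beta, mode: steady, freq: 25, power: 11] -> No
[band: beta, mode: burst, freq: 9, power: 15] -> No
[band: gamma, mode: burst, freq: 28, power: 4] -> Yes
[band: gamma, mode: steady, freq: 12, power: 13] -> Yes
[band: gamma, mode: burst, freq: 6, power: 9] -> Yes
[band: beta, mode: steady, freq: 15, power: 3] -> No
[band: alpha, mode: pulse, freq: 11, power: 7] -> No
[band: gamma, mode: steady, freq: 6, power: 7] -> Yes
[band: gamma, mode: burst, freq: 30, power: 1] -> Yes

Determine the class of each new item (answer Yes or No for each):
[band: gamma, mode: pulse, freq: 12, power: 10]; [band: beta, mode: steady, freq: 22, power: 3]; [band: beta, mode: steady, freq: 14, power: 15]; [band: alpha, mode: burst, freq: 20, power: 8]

Every 'Yes' example satisfies: band is gamma. None of the 'No' examples do.
Yes: [band: gamma, mode: pulse, freq: 12, power: 10], since band is gamma.
No: [band: beta, mode: steady, freq: 22, power: 3], since band is beta.
No: [band: beta, mode: steady, freq: 14, power: 15], since band is beta.
No: [band: alpha, mode: burst, freq: 20, power: 8], since band is alpha.

Yes, No, No, No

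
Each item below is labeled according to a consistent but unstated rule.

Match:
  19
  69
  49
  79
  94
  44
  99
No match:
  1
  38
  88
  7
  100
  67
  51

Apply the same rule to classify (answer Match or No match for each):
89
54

Match, Match

'Match' ⟺ ≡ 4 (mod 5).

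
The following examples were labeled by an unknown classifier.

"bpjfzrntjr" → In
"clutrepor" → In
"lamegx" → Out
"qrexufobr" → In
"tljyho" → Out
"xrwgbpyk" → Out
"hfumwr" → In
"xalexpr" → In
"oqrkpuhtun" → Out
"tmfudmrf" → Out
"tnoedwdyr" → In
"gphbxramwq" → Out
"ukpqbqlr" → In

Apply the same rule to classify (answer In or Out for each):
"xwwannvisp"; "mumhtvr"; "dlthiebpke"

Looking at the examples, the only property every 'In' case has and every 'Out' case lacks is: ends with 'r'.

Out, In, Out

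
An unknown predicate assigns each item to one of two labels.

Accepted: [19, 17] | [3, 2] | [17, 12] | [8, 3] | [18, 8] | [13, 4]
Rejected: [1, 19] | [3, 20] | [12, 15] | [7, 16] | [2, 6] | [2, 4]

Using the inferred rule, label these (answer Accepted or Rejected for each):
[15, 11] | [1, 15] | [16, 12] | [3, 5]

Accepted, Rejected, Accepted, Rejected

All 'Accepted' examples share one property — first > second — and every 'Rejected' example lacks it.
[15, 11]: 15 > 11 — qualifies, so Accepted. [1, 15]: 1 < 15 — fails this test, so Rejected. [16, 12]: 16 > 12 — qualifies, so Accepted. [3, 5]: 3 < 5 — fails this test, so Rejected.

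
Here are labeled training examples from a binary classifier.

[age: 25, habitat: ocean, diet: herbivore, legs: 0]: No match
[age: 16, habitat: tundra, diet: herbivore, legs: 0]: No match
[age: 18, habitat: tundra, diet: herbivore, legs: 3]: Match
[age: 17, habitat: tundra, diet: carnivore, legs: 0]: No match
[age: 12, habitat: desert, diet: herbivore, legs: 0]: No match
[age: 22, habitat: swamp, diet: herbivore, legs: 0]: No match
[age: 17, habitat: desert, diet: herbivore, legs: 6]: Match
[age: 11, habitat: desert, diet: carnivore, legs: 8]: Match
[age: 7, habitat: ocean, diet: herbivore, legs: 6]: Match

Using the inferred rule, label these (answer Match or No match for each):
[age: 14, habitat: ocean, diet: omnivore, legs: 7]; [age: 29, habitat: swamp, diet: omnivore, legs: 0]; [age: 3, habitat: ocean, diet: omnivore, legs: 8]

All 'Match' examples share one property — legs ≥ 3 — and every 'No match' example lacks it.
[age: 14, habitat: ocean, diet: omnivore, legs: 7]: Match (legs = 7).
[age: 29, habitat: swamp, diet: omnivore, legs: 0]: No match (legs = 0).
[age: 3, habitat: ocean, diet: omnivore, legs: 8]: Match (legs = 8).

Match, No match, Match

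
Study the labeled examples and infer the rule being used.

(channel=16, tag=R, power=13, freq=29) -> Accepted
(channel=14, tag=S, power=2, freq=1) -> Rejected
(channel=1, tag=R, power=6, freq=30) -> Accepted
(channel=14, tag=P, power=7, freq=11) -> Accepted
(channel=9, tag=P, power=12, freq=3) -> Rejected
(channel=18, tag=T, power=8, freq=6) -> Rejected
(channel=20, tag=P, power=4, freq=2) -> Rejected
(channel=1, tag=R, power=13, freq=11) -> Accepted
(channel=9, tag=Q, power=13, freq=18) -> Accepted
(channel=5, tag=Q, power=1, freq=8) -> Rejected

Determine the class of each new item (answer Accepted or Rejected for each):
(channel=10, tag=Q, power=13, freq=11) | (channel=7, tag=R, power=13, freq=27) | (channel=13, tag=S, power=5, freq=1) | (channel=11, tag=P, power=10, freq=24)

Accepted, Accepted, Rejected, Accepted

One predicate separates the groups cleanly: freq ≥ 11.
(channel=10, tag=Q, power=13, freq=11) — freq = 11, hence Accepted.
(channel=7, tag=R, power=13, freq=27) — freq = 27, hence Accepted.
(channel=13, tag=S, power=5, freq=1) — freq = 1, hence Rejected.
(channel=11, tag=P, power=10, freq=24) — freq = 24, hence Accepted.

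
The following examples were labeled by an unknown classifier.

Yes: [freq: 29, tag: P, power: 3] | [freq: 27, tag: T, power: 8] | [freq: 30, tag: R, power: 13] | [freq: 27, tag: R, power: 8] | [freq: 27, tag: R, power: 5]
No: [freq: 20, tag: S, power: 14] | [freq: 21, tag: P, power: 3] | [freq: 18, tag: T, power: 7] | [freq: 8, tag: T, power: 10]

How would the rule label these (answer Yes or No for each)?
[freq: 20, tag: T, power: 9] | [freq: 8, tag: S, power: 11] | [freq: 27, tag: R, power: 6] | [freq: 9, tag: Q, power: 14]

No, No, Yes, No

Every 'Yes' example satisfies: freq ≥ 27. None of the 'No' examples do.
[freq: 20, tag: T, power: 9]: No (freq = 20).
[freq: 8, tag: S, power: 11]: No (freq = 8).
[freq: 27, tag: R, power: 6]: Yes (freq = 27).
[freq: 9, tag: Q, power: 14]: No (freq = 9).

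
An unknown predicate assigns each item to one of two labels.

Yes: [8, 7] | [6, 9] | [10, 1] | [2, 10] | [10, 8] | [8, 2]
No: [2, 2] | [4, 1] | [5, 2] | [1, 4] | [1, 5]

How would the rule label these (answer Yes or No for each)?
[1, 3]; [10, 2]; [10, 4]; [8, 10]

The simplest hypothesis consistent with all the labels is: sum ≥ 10.
[1, 3]: No (1+3 = 4).
[10, 2]: Yes (10+2 = 12).
[10, 4]: Yes (10+4 = 14).
[8, 10]: Yes (8+10 = 18).

No, Yes, Yes, Yes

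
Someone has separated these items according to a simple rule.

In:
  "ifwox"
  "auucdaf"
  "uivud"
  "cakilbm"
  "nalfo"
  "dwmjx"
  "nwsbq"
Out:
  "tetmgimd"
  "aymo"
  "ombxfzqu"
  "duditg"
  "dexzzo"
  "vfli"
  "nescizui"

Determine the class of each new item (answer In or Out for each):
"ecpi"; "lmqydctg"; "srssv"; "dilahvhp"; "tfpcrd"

The common property of the 'In' items is: odd length. No 'Out' item has it.
"ecpi": Out (length 4). "lmqydctg": Out (length 8). "srssv": In (length 5). "dilahvhp": Out (length 8). "tfpcrd": Out (length 6).

Out, Out, In, Out, Out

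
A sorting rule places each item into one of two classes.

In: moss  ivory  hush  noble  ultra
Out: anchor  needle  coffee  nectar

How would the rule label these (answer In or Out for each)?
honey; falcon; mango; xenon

Every 'In' example satisfies: length ≤ 5. None of the 'Out' examples do.

In, Out, In, In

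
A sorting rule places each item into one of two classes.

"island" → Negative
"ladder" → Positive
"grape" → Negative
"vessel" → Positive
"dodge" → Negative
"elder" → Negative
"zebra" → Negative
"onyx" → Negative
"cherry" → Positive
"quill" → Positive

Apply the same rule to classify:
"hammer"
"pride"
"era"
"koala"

Positive, Negative, Negative, Negative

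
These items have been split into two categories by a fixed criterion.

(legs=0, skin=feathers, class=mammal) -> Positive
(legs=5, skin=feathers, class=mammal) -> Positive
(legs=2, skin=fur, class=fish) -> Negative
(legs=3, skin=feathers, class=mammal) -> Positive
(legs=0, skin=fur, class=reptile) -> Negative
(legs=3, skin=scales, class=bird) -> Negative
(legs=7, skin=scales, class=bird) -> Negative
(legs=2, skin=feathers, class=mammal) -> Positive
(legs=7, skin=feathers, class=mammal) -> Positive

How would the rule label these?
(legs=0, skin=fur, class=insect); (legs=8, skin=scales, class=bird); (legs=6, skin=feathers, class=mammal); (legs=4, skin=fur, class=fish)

Negative, Negative, Positive, Negative

The pattern is that an item is 'Positive' exactly when: class is mammal.
(legs=0, skin=fur, class=insect): Negative (class is insect). (legs=8, skin=scales, class=bird): Negative (class is bird). (legs=6, skin=feathers, class=mammal): Positive (class is mammal). (legs=4, skin=fur, class=fish): Negative (class is fish).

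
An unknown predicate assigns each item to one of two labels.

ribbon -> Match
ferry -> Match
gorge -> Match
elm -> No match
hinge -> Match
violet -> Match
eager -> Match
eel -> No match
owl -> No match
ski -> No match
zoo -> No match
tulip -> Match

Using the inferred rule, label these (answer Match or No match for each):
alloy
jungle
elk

Match, Match, No match

The simplest hypothesis consistent with all the labels is: length ≥ 5.
alloy: length 5 — has this property, so Match.
jungle: length 6 — has this property, so Match.
elk: length 3 — does not satisfy this, so No match.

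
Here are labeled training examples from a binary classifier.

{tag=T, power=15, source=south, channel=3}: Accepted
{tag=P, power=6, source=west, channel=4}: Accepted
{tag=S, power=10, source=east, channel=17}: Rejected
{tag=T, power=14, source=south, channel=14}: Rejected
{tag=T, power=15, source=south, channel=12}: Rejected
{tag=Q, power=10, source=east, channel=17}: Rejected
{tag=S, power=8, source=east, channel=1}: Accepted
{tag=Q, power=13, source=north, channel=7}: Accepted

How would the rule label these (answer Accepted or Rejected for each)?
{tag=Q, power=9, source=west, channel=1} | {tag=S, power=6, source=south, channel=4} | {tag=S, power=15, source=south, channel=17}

The simplest hypothesis consistent with all the labels is: channel ≤ 7.
Accepted: {tag=Q, power=9, source=west, channel=1}, since channel = 1.
Accepted: {tag=S, power=6, source=south, channel=4}, since channel = 4.
Rejected: {tag=S, power=15, source=south, channel=17}, since channel = 17.

Accepted, Accepted, Rejected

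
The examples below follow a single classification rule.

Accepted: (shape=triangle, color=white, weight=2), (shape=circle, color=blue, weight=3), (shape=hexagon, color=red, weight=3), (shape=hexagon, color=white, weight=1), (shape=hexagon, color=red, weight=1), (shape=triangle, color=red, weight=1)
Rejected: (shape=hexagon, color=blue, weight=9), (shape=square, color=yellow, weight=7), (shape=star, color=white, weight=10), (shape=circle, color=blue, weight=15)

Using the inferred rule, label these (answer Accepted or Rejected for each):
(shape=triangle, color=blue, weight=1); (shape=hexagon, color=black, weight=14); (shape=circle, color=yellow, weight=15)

Accepted, Rejected, Rejected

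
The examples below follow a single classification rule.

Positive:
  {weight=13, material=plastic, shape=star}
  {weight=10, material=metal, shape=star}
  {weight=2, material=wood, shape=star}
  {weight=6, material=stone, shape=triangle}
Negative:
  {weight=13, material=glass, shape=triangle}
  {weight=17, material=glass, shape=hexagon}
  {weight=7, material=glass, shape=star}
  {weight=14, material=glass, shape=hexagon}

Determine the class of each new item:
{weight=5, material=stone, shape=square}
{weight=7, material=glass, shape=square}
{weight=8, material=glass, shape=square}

Positive, Negative, Negative

The common property of the 'Positive' items is: material is not glass. No 'Negative' item has it.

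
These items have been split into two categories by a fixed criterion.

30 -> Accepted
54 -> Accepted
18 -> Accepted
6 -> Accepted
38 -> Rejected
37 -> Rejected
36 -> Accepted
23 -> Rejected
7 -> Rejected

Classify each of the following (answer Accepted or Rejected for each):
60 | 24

The rule appears to be: multiple of 3.
60: 60 = 3·20 — qualifies, so Accepted.
24: 24 = 3·8 — qualifies, so Accepted.

Accepted, Accepted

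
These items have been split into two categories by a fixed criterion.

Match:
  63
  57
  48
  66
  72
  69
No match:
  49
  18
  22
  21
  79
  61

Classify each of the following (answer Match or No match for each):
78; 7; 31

'Match' ⟺ multiple of 3 AND at least 22.
78: 78 = 3·26, 78 ≥ 22 — passes, so Match. 7: 7 = 3·2 + 1, 7 < 22 — lacks this property, so No match. 31: 31 = 3·10 + 1, 31 ≥ 22 — lacks this property, so No match.

Match, No match, No match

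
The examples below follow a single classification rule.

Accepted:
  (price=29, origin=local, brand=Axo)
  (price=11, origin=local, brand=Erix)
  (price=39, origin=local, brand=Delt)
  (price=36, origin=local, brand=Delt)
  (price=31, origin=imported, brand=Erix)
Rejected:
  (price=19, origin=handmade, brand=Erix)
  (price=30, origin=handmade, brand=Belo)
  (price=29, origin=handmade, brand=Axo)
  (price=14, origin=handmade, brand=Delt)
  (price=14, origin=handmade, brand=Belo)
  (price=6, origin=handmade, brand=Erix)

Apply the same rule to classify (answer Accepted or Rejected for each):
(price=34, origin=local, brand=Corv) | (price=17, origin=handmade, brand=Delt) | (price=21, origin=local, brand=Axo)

A rule that fits every label: origin is not handmade — true of each 'Accepted' example, false of each 'Rejected' one.
(price=34, origin=local, brand=Corv): Accepted (origin is local). (price=17, origin=handmade, brand=Delt): Rejected (origin is handmade). (price=21, origin=local, brand=Axo): Accepted (origin is local).

Accepted, Rejected, Accepted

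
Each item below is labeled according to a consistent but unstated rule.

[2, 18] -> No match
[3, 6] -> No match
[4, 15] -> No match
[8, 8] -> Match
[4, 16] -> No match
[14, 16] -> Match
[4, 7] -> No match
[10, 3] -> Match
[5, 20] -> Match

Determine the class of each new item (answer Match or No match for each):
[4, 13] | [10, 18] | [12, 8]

No match, Match, Match

The rule appears to be: first ≥ 5.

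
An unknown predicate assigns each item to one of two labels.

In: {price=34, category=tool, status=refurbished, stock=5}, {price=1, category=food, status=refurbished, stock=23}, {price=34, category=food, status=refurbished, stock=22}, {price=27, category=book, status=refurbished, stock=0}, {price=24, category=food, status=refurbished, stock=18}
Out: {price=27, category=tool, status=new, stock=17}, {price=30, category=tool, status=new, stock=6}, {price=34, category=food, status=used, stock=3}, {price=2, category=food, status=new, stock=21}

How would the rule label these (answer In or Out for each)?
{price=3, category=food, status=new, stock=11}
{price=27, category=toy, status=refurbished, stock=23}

Out, In

Rule: status is refurbished. This holds for each 'In' example and fails for each 'Out' one.
{price=3, category=food, status=new, stock=11}: Out (status is new).
{price=27, category=toy, status=refurbished, stock=23}: In (status is refurbished).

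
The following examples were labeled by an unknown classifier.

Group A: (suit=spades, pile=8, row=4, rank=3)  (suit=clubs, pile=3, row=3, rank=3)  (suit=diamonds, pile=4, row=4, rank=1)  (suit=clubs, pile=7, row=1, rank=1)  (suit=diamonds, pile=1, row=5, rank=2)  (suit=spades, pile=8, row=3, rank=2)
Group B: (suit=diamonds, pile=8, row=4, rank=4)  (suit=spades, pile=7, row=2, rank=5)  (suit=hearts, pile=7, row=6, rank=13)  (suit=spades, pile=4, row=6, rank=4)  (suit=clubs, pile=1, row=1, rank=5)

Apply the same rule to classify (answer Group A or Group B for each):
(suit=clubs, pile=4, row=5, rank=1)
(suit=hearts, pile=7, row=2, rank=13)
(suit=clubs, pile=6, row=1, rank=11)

The simplest hypothesis consistent with all the labels is: rank ≤ 3.
(suit=clubs, pile=4, row=5, rank=1) — rank = 1, hence Group A.
(suit=hearts, pile=7, row=2, rank=13) — rank = 13, hence Group B.
(suit=clubs, pile=6, row=1, rank=11) — rank = 11, hence Group B.

Group A, Group B, Group B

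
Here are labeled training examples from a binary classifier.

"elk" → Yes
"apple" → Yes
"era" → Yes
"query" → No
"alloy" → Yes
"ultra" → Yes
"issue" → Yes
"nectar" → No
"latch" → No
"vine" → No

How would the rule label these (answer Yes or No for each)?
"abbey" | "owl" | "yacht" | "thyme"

Yes, Yes, No, No

The distinguishing property — starts with a vowel — holds for all the 'Yes' cases and none of the 'No' cases.
"abbey": starts with 'a' — meets the rule, so Yes. "owl": starts with 'o' — meets the rule, so Yes. "yacht": starts with 'y' — lacks this property, so No. "thyme": starts with 't' — lacks this property, so No.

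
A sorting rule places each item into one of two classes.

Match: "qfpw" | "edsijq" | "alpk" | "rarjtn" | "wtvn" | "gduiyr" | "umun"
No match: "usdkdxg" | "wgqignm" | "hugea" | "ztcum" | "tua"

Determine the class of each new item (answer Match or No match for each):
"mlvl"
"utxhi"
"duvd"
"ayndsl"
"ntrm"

Match, No match, Match, Match, Match

The simplest hypothesis consistent with all the labels is: even length.
"mlvl" — length 4, hence Match.
"utxhi" — length 5, hence No match.
"duvd" — length 4, hence Match.
"ayndsl" — length 6, hence Match.
"ntrm" — length 4, hence Match.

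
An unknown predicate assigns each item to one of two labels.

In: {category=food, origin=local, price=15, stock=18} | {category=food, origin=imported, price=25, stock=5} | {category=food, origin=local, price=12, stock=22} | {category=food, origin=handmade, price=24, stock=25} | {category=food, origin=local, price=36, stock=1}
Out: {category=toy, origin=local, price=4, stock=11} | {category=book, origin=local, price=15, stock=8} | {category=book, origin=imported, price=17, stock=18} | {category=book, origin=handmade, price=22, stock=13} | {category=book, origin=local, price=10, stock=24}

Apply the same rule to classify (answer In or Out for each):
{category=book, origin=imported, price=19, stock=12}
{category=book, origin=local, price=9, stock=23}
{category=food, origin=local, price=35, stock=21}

All 'In' examples share one property — category is food — and every 'Out' example lacks it.
Out: {category=book, origin=imported, price=19, stock=12}, since category is book. Out: {category=book, origin=local, price=9, stock=23}, since category is book. In: {category=food, origin=local, price=35, stock=21}, since category is food.

Out, Out, In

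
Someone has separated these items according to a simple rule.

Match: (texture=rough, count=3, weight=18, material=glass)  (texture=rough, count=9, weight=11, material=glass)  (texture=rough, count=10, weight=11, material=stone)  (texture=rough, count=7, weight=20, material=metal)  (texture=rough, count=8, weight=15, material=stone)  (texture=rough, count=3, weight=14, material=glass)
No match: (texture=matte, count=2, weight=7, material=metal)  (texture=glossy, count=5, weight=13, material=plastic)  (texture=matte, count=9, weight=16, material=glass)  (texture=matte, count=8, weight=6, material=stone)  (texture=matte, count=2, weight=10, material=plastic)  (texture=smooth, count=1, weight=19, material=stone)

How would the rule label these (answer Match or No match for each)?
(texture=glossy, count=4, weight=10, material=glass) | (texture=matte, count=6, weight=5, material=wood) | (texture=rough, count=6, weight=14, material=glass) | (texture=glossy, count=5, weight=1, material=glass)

No match, No match, Match, No match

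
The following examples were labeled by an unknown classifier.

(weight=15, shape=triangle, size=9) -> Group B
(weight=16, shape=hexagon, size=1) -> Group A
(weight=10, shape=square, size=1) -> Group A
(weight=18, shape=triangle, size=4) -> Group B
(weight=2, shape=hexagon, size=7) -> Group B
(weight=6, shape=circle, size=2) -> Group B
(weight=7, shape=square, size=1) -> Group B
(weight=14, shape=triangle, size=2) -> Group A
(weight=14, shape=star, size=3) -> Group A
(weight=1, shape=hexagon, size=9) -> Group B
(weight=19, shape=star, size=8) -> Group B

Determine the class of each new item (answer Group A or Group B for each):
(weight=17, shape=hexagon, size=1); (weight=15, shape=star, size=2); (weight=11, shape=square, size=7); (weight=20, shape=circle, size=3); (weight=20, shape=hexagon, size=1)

A rule that fits every label: size ≤ 3 AND weight ≥ 10 — true of each 'Group A' example, false of each 'Group B' one.
(weight=17, shape=hexagon, size=1): size = 1, weight = 17, qualifies → Group A.
(weight=15, shape=star, size=2): size = 2, weight = 15, qualifies → Group A.
(weight=11, shape=square, size=7): size = 7, weight = 11, doesn't qualify → Group B.
(weight=20, shape=circle, size=3): size = 3, weight = 20, qualifies → Group A.
(weight=20, shape=hexagon, size=1): size = 1, weight = 20, qualifies → Group A.

Group A, Group A, Group B, Group A, Group A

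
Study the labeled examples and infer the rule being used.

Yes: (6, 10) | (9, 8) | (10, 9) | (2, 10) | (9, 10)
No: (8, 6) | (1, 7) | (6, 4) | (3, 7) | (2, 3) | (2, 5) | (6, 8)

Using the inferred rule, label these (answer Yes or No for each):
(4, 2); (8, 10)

The simplest hypothesis consistent with all the labels is: max ≥ 9.

No, Yes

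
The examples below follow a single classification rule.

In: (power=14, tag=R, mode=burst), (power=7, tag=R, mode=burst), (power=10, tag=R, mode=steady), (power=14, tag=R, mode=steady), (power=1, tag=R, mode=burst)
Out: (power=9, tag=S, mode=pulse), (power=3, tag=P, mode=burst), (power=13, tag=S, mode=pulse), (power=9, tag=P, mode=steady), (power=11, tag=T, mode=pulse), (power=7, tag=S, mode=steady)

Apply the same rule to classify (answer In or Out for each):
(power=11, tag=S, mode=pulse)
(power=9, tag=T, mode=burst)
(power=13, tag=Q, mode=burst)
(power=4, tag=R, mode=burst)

Out, Out, Out, In

The classifier is using: tag is R.
(power=11, tag=S, mode=pulse): tag is S — does not satisfy this, so Out.
(power=9, tag=T, mode=burst): tag is T — does not satisfy this, so Out.
(power=13, tag=Q, mode=burst): tag is Q — does not satisfy this, so Out.
(power=4, tag=R, mode=burst): tag is R — qualifies, so In.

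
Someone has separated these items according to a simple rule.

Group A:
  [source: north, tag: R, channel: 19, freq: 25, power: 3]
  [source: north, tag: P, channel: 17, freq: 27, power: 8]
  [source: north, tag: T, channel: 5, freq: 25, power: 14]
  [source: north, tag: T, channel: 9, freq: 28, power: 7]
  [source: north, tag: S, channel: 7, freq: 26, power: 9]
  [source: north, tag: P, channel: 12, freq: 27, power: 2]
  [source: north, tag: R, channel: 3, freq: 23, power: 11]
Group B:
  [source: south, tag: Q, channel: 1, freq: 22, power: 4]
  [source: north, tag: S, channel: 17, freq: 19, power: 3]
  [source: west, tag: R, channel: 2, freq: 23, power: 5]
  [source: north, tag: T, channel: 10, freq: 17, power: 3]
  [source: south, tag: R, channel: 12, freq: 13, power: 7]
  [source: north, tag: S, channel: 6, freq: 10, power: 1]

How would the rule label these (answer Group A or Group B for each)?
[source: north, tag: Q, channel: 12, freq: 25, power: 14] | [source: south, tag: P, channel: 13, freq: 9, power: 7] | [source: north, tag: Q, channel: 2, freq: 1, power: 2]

The common property of the 'Group A' items is: source is north AND freq ≥ 22. No 'Group B' item has it.
Group A: [source: north, tag: Q, channel: 12, freq: 25, power: 14], since source is north, freq = 25. Group B: [source: south, tag: P, channel: 13, freq: 9, power: 7], since source is south, freq = 9. Group B: [source: north, tag: Q, channel: 2, freq: 1, power: 2], since source is north, freq = 1.

Group A, Group B, Group B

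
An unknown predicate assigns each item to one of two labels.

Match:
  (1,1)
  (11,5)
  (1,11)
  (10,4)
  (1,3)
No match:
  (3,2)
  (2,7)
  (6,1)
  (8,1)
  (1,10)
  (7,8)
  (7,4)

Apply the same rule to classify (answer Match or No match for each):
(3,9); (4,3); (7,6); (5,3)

The common property of the 'Match' items is: sum is even. No 'No match' item has it.
(3,9) → 3+9 = 12 → Match. (4,3) → 4+3 = 7 → No match. (7,6) → 7+6 = 13 → No match. (5,3) → 5+3 = 8 → Match.

Match, No match, No match, Match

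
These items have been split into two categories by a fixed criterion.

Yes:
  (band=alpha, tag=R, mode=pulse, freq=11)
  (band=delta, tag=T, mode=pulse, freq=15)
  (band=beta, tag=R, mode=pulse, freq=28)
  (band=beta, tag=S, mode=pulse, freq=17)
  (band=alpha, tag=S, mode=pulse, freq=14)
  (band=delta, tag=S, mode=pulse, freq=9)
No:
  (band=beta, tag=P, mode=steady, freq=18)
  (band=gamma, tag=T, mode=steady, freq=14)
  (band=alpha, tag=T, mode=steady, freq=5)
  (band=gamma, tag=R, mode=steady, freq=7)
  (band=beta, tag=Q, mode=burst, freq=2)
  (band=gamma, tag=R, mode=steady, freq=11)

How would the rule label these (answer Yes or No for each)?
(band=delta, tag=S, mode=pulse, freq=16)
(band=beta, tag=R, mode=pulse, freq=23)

Yes, Yes

All 'Yes' examples share one property — mode is pulse — and every 'No' example lacks it.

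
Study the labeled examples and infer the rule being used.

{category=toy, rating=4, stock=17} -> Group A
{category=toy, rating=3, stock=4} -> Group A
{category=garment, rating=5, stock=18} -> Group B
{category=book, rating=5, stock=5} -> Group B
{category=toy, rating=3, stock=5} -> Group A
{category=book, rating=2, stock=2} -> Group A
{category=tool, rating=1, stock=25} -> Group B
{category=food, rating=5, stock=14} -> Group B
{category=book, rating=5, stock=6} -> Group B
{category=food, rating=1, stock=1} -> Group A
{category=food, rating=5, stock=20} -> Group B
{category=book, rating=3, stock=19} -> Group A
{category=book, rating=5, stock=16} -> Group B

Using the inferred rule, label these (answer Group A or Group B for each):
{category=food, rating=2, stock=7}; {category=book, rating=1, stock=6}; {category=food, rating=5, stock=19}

Group A, Group A, Group B

The classifier is using: stock ≤ 19 AND rating ≤ 4.
Group A: {category=food, rating=2, stock=7}, since stock = 7, rating = 2. Group A: {category=book, rating=1, stock=6}, since stock = 6, rating = 1. Group B: {category=food, rating=5, stock=19}, since stock = 19, rating = 5.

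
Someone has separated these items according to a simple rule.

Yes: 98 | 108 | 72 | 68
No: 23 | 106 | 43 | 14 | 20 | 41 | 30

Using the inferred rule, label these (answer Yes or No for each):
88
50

Yes, No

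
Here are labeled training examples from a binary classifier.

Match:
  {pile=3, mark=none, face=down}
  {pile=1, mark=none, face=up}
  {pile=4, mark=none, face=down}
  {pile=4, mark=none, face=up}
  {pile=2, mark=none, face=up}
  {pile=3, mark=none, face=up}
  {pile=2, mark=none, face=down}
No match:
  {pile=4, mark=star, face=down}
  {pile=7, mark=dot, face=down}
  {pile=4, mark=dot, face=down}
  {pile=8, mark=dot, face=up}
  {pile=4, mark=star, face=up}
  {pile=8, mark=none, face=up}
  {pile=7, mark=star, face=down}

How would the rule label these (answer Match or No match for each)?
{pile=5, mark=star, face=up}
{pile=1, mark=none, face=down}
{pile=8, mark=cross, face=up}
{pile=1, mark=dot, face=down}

No match, Match, No match, No match

A rule that fits every label: mark is none AND pile ≤ 4 — true of each 'Match' example, false of each 'No match' one.
{pile=5, mark=star, face=up} — mark is star, pile = 5, hence No match.
{pile=1, mark=none, face=down} — mark is none, pile = 1, hence Match.
{pile=8, mark=cross, face=up} — mark is cross, pile = 8, hence No match.
{pile=1, mark=dot, face=down} — mark is dot, pile = 1, hence No match.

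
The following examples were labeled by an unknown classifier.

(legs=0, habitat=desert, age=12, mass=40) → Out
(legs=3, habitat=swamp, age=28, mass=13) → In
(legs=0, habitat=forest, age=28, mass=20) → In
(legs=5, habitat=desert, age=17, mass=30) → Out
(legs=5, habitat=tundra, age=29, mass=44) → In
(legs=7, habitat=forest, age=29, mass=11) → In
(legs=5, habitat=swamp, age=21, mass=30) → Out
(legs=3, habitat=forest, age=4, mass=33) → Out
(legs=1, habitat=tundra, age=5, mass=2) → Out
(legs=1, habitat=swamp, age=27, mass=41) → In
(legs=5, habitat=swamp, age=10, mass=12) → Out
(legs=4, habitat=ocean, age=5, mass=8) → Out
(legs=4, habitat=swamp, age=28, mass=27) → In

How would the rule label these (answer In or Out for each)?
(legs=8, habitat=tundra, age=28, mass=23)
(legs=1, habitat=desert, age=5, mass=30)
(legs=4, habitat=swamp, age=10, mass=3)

The simplest hypothesis consistent with all the labels is: age ≥ 27.
(legs=8, habitat=tundra, age=28, mass=23): age = 28 — passes, so In.
(legs=1, habitat=desert, age=5, mass=30): age = 5 — fails this test, so Out.
(legs=4, habitat=swamp, age=10, mass=3): age = 10 — fails this test, so Out.

In, Out, Out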